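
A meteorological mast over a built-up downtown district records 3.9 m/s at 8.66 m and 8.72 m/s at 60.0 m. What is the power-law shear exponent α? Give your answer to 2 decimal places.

Power law: V₂/V₁ = (z₂/z₁)^α ⇒ α = ln(V₂/V₁) / ln(z₂/z₁)
α = ln(8.72/3.9) / ln(60.0/8.66) = ln(2.2359) / ln(6.9284)
  = 0.80464 / 1.93563 = 0.41570

α ≈ 0.42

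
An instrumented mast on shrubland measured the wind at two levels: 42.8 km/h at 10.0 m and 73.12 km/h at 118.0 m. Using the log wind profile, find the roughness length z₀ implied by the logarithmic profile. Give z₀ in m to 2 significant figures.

Log law: V(z) ∝ ln(z/z₀). With r = V₁/V₂ = 42.8/73.12 = 0.58534,
r · ln(z₂/z₀) = ln(z₁/z₀) ⇒ ln z₀ = (ln z₁ − r·ln z₂)/(1 − r)
ln z₀ = (2.30259 − 0.58534×4.77068) / 0.41466 = -1.1814
z₀ = exp(-1.1814) = 0.3068 m

z₀ ≈ 0.31 m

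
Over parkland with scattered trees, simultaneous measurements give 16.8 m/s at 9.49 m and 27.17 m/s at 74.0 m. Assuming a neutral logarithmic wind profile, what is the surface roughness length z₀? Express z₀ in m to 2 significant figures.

z₀ ≈ 0.34 m

Log law: V(z) ∝ ln(z/z₀). With r = V₁/V₂ = 16.8/27.17 = 0.61833,
r · ln(z₂/z₀) = ln(z₁/z₀) ⇒ ln z₀ = (ln z₁ − r·ln z₂)/(1 − r)
ln z₀ = (2.25024 − 0.61833×4.30407) / 0.38167 = -1.0771
z₀ = exp(-1.0771) = 0.3406 m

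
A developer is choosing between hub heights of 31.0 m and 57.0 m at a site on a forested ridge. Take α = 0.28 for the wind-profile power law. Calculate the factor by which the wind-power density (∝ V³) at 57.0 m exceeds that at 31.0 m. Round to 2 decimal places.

Speed ratio: V_B/V_A = (z_B/z_A)^α = (57.0/31.0)^0.28 = (1.8387)^0.28 = 1.18594
Power-density ratio: P_B/P_A = (V_B/V_A)³ = (1.18594)³ = 1.66798

1.67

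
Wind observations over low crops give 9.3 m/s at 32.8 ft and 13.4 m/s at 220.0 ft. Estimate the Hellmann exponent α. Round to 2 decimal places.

α ≈ 0.19

Power law: V₂/V₁ = (z₂/z₁)^α ⇒ α = ln(V₂/V₁) / ln(z₂/z₁)
α = ln(13.4/9.3) / ln(220.0/32.8) = ln(1.4409) / ln(6.7073)
  = 0.36524 / 1.90320 = 0.19191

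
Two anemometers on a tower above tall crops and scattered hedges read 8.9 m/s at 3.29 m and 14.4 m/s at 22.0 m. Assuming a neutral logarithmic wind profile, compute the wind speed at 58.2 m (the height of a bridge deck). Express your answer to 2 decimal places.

17.22 m/s

Log law: V ∝ ln(z/z₀). From the pair, with r = V₁/V₂ = 0.61806,
ln z₀ = (ln z₁ − r·ln z₂)/(1 − r) = (1.1909 − 0.61806×3.0910)/0.38194 = -1.8839 → z₀ = 0.1520 m
V₃ = V₁ · ln(z₃/z₀)/ln(z₁/z₀) = 8.9 × 5.9478/3.0748 = 17.2159 m/s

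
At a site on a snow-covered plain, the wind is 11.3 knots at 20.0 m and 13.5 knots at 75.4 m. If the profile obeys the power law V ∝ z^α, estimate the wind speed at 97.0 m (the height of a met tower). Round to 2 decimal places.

First find α: α = ln(V₂/V₁)/ln(z₂/z₁) = ln(13.5/11.3)/ln(75.4/20.0) = 0.17789/1.32708 = 0.1340
Extrapolate from 75.4 m to 97.0 m: V₃ = 13.5 × (97.0/75.4)^0.1340 = 13.5 × 1.0343 = 13.9636 knots

13.96 knots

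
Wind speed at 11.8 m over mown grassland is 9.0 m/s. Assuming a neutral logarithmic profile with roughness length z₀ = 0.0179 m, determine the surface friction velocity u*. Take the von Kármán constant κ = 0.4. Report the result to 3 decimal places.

Log law: V(z) = (u*/κ) · ln(z/z₀) ⇒ u* = κ · V / ln(z/z₀)
u* = 0.4 × 9.0 / ln(11.8/0.0179) = 0.4 × 9.0 / 6.4911
   = 3.6000 / 6.4911 = 0.5546 m/s

u* ≈ 0.555 m/s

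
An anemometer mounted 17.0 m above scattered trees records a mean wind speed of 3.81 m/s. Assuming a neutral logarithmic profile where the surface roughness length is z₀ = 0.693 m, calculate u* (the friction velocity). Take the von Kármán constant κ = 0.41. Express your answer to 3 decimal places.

u* ≈ 0.488 m/s

Log law: V(z) = (u*/κ) · ln(z/z₀) ⇒ u* = κ · V / ln(z/z₀)
u* = 0.41 × 3.81 / ln(17.0/0.693) = 0.41 × 3.81 / 3.1999
   = 1.5621 / 3.1999 = 0.4882 m/s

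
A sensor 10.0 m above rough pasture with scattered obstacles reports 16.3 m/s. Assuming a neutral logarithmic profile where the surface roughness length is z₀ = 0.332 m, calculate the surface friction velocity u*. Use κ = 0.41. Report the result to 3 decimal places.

Log law: V(z) = (u*/κ) · ln(z/z₀) ⇒ u* = κ · V / ln(z/z₀)
u* = 0.41 × 16.3 / ln(10.0/0.332) = 0.41 × 16.3 / 3.4052
   = 6.6830 / 3.4052 = 1.9626 m/s

u* ≈ 1.963 m/s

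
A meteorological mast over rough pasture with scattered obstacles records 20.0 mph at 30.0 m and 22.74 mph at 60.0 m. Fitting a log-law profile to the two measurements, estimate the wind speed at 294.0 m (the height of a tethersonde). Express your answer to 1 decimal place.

Log law: V ∝ ln(z/z₀). From the pair, with r = V₁/V₂ = 0.87951,
ln z₀ = (ln z₁ − r·ln z₂)/(1 − r) = (3.4012 − 0.87951×4.0943)/0.12049 = -1.6583 → z₀ = 0.1905 m
V₃ = V₁ · ln(z₃/z₀)/ln(z₁/z₀) = 20.0 × 7.3419/5.0595 = 29.0222 mph

29.0 mph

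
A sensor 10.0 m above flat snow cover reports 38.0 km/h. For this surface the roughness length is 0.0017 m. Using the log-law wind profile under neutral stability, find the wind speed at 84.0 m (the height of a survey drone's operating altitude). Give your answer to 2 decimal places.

Log law: V(z) ∝ ln(z/z₀), so V₂/V₁ = ln(z₂/z₀) / ln(z₁/z₀).
ln(84.0/0.0017) = 10.8079, ln(10.0/0.0017) = 8.6797
V₂ = 38.0 × 10.8079/8.6797 = 38.0 × 1.2452 = 47.3175 km/h

47.32 km/h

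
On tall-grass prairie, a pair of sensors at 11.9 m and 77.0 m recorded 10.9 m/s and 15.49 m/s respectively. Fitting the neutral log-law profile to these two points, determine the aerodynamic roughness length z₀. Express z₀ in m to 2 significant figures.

Log law: V(z) ∝ ln(z/z₀). With r = V₁/V₂ = 10.9/15.49 = 0.70368,
r · ln(z₂/z₀) = ln(z₁/z₀) ⇒ ln z₀ = (ln z₁ − r·ln z₂)/(1 − r)
ln z₀ = (2.47654 − 0.70368×4.34381) / 0.29632 = -1.9577
z₀ = exp(-1.9577) = 0.1412 m

z₀ ≈ 0.14 m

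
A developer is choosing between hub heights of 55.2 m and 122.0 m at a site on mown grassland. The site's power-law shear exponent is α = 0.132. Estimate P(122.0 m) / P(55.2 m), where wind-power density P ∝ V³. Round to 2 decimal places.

1.37

Speed ratio: V_B/V_A = (z_B/z_A)^α = (122.0/55.2)^0.132 = (2.2101)^0.132 = 1.11036
Power-density ratio: P_B/P_A = (V_B/V_A)³ = (1.11036)³ = 1.36896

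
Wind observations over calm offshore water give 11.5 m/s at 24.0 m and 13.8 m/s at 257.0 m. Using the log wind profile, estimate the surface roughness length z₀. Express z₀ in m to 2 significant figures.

Log law: V(z) ∝ ln(z/z₀). With r = V₁/V₂ = 11.5/13.8 = 0.83333,
r · ln(z₂/z₀) = ln(z₁/z₀) ⇒ ln z₀ = (ln z₁ − r·ln z₂)/(1 − r)
ln z₀ = (3.17805 − 0.83333×5.54908) / 0.16667 = -8.6771
z₀ = exp(-8.6771) = 0.0001705 m

z₀ ≈ 0.00017 m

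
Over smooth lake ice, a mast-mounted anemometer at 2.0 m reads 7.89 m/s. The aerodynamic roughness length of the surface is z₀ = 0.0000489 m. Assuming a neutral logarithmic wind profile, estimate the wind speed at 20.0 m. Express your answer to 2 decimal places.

Log law: V(z) ∝ ln(z/z₀), so V₂/V₁ = ln(z₂/z₀) / ln(z₁/z₀).
ln(20.0/0.0000489) = 12.9215, ln(2.0/0.0000489) = 10.6189
V₂ = 7.89 × 12.9215/10.6189 = 7.89 × 1.2168 = 9.6009 m/s

9.60 m/s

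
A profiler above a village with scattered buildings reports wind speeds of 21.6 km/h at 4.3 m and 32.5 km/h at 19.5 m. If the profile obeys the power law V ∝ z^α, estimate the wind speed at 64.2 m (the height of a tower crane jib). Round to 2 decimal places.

First find α: α = ln(V₂/V₁)/ln(z₂/z₁) = ln(32.5/21.6)/ln(19.5/4.3) = 0.40855/1.51180 = 0.2702
Extrapolate from 19.5 m to 64.2 m: V₃ = 32.5 × (64.2/19.5)^0.2702 = 32.5 × 1.3799 = 44.8469 km/h

44.85 km/h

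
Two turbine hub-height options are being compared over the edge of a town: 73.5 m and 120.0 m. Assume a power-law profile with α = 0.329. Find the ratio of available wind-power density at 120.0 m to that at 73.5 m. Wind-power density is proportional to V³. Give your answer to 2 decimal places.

1.62

Speed ratio: V_B/V_A = (z_B/z_A)^α = (120.0/73.5)^0.329 = (1.6327)^0.329 = 1.17501
Power-density ratio: P_B/P_A = (V_B/V_A)³ = (1.17501)³ = 1.62228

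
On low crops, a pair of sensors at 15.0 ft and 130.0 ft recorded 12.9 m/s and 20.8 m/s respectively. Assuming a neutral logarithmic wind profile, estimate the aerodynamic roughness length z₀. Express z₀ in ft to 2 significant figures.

Log law: V(z) ∝ ln(z/z₀). With r = V₁/V₂ = 12.9/20.8 = 0.62019,
r · ln(z₂/z₀) = ln(z₁/z₀) ⇒ ln z₀ = (ln z₁ − r·ln z₂)/(1 − r)
ln z₀ = (2.70805 − 0.62019×4.86753) / 0.37981 = -0.8182
z₀ = exp(-0.8182) = 0.4412 ft

z₀ ≈ 0.44 ft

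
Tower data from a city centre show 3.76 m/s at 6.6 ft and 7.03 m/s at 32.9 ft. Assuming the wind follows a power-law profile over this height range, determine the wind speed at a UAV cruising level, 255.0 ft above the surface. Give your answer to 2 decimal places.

First find α: α = ln(V₂/V₁)/ln(z₂/z₁) = ln(7.03/3.76)/ln(32.9/6.6) = 0.62577/1.60640 = 0.3895
Extrapolate from 32.9 ft to 255.0 ft: V₃ = 7.03 × (255.0/32.9)^0.3895 = 7.03 × 2.2204 = 15.6097 m/s

15.61 m/s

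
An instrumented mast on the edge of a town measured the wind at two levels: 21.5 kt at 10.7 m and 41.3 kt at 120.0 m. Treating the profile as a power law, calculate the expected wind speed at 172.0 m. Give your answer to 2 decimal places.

First find α: α = ln(V₂/V₁)/ln(z₂/z₁) = ln(41.3/21.5)/ln(120.0/10.7) = 0.65281/2.41725 = 0.2701
Extrapolate from 120.0 m to 172.0 m: V₃ = 41.3 × (172.0/120.0)^0.2701 = 41.3 × 1.1021 = 45.5170 kt

45.52 kt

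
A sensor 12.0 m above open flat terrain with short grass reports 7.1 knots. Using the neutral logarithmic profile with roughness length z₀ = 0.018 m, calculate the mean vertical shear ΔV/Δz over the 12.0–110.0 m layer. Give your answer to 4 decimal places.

0.0247 knots/m

Log law: V₂ = V₁ · ln(z₂/z₀)/ln(z₁/z₀) = 7.1 × 8.7179/6.5023 = 9.5192 knots
ΔV/Δz = (9.5192 − 7.1)/(110.0 − 12.0) = 2.4192/98.0000 = 0.02469 knots/m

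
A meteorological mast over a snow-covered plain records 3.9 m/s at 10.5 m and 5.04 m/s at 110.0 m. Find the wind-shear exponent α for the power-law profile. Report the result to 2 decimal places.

α ≈ 0.11

Power law: V₂/V₁ = (z₂/z₁)^α ⇒ α = ln(V₂/V₁) / ln(z₂/z₁)
α = ln(5.04/3.9) / ln(110.0/10.5) = ln(1.2923) / ln(10.4762)
  = 0.25643 / 2.34911 = 0.10916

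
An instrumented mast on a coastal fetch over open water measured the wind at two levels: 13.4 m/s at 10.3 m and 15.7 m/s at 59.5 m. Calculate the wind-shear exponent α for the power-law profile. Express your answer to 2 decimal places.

α ≈ 0.09

Power law: V₂/V₁ = (z₂/z₁)^α ⇒ α = ln(V₂/V₁) / ln(z₂/z₁)
α = ln(15.7/13.4) / ln(59.5/10.3) = ln(1.1716) / ln(5.7767)
  = 0.15841 / 1.75383 = 0.09032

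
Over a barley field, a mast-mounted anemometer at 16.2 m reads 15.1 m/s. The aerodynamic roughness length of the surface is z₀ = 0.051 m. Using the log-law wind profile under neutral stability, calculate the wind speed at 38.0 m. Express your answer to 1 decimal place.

Log law: V(z) ∝ ln(z/z₀), so V₂/V₁ = ln(z₂/z₀) / ln(z₁/z₀).
ln(38.0/0.051) = 6.6135, ln(16.2/0.051) = 5.7609
V₂ = 15.1 × 6.6135/5.7609 = 15.1 × 1.1480 = 17.3347 m/s

17.3 m/s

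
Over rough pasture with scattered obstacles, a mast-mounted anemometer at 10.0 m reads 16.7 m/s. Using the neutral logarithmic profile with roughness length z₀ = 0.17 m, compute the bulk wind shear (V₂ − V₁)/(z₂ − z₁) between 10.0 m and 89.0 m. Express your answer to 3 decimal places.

Log law: V₂ = V₁ · ln(z₂/z₀)/ln(z₁/z₀) = 16.7 × 6.2606/4.0745 = 25.6598 m/s
ΔV/Δz = (25.6598 − 16.7)/(89.0 − 10.0) = 8.9598/79.0000 = 0.11342 m/s/m

0.113 m/s/m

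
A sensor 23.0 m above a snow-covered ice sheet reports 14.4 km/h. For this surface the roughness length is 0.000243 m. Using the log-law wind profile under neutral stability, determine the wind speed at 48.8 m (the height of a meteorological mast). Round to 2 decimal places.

Log law: V(z) ∝ ln(z/z₀), so V₂/V₁ = ln(z₂/z₀) / ln(z₁/z₀).
ln(48.8/0.000243) = 12.2102, ln(23.0/0.000243) = 11.4579
V₂ = 14.4 × 12.2102/11.4579 = 14.4 × 1.0657 = 15.3454 km/h

15.35 km/h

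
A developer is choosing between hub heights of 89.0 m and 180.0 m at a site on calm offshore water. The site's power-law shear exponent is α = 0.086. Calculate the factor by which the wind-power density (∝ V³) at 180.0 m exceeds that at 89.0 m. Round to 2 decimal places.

Speed ratio: V_B/V_A = (z_B/z_A)^α = (180.0/89.0)^0.086 = (2.0225)^0.086 = 1.06244
Power-density ratio: P_B/P_A = (V_B/V_A)³ = (1.06244)³ = 1.19927

1.20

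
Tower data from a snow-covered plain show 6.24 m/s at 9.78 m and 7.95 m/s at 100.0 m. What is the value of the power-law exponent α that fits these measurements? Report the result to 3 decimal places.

α ≈ 0.104

Power law: V₂/V₁ = (z₂/z₁)^α ⇒ α = ln(V₂/V₁) / ln(z₂/z₁)
α = ln(7.95/6.24) / ln(100.0/9.78) = ln(1.2740) / ln(10.2249)
  = 0.24219 / 2.32483 = 0.10418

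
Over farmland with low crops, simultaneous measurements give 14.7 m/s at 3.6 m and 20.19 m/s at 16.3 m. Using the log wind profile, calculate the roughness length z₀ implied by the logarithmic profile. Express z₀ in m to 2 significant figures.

z₀ ≈ 0.063 m

Log law: V(z) ∝ ln(z/z₀). With r = V₁/V₂ = 14.7/20.19 = 0.72808,
r · ln(z₂/z₀) = ln(z₁/z₀) ⇒ ln z₀ = (ln z₁ − r·ln z₂)/(1 − r)
ln z₀ = (1.28093 − 0.72808×2.79117) / 0.27192 = -2.7629
z₀ = exp(-2.7629) = 0.06311 m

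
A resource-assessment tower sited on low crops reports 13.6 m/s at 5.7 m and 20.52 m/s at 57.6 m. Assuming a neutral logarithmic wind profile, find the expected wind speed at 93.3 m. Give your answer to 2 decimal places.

21.96 m/s

Log law: V ∝ ln(z/z₀). From the pair, with r = V₁/V₂ = 0.66277,
ln z₀ = (ln z₁ − r·ln z₂)/(1 − r) = (1.7405 − 0.66277×4.0535)/0.33723 = -2.8054 → z₀ = 0.06048 m
V₃ = V₁ · ln(z₃/z₀)/ln(z₁/z₀) = 13.6 × 7.3412/4.5459 = 21.9629 m/s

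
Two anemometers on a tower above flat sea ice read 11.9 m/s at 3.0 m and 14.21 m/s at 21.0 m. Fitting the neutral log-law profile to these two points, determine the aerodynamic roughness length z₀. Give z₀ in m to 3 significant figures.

Log law: V(z) ∝ ln(z/z₀). With r = V₁/V₂ = 11.9/14.21 = 0.83744,
r · ln(z₂/z₀) = ln(z₁/z₀) ⇒ ln z₀ = (ln z₁ − r·ln z₂)/(1 − r)
ln z₀ = (1.09861 − 0.83744×3.04452) / 0.16256 = -8.9258
z₀ = exp(-8.9258) = 0.0001329 m

z₀ ≈ 0.000133 m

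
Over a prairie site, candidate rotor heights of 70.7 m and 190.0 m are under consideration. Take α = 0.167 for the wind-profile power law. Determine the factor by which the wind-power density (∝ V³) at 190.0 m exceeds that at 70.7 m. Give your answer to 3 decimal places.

Speed ratio: V_B/V_A = (z_B/z_A)^α = (190.0/70.7)^0.167 = (2.6874)^0.167 = 1.17950
Power-density ratio: P_B/P_A = (V_B/V_A)³ = (1.17950)³ = 1.64095

1.641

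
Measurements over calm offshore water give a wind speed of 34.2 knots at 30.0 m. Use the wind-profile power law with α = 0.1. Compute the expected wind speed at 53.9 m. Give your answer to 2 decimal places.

36.26 knots

Power-law profile: V₂ = V₁ · (z₂/z₁)^α
V₂ = 34.2 × (53.9/30.0)^0.1 = 34.2 × (1.7967)^0.1
    = 34.2 × 1.0603 = 36.2638 knots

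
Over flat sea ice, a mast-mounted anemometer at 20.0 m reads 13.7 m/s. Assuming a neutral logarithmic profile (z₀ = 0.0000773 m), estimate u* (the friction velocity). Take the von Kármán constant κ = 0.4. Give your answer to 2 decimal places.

u* ≈ 0.44 m/s

Log law: V(z) = (u*/κ) · ln(z/z₀) ⇒ u* = κ · V / ln(z/z₀)
u* = 0.4 × 13.7 / ln(20.0/0.0000773) = 0.4 × 13.7 / 12.4635
   = 5.4800 / 12.4635 = 0.4397 m/s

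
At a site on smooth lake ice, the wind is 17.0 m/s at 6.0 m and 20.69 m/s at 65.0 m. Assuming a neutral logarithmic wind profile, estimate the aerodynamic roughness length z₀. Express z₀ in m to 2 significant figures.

z₀ ≈ 0.00010 m

Log law: V(z) ∝ ln(z/z₀). With r = V₁/V₂ = 17.0/20.69 = 0.82165,
r · ln(z₂/z₀) = ln(z₁/z₀) ⇒ ln z₀ = (ln z₁ − r·ln z₂)/(1 − r)
ln z₀ = (1.79176 − 0.82165×4.17439) / 0.17835 = -9.1851
z₀ = exp(-9.1851) = 0.0001026 m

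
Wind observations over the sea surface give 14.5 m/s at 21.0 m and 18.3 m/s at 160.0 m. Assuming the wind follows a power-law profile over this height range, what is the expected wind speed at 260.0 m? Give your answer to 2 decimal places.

19.35 m/s

First find α: α = ln(V₂/V₁)/ln(z₂/z₁) = ln(18.3/14.5)/ln(160.0/21.0) = 0.23275/2.03065 = 0.1146
Extrapolate from 160.0 m to 260.0 m: V₃ = 18.3 × (260.0/160.0)^0.1146 = 18.3 × 1.0572 = 19.3472 m/s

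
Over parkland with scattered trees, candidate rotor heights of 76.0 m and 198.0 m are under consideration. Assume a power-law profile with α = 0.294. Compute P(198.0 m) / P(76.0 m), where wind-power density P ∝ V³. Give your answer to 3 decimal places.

2.327

Speed ratio: V_B/V_A = (z_B/z_A)^α = (198.0/76.0)^0.294 = (2.6053)^0.294 = 1.32514
Power-density ratio: P_B/P_A = (V_B/V_A)³ = (1.32514)³ = 2.32692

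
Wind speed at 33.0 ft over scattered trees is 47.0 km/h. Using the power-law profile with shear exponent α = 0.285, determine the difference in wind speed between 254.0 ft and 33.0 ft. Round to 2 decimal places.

37.08 km/h

Power law: V₂ = V₁ · (z₂/z₁)^α = 47.0 × (7.6970)^0.285 = 84.0812 km/h
ΔV = 84.0812 − 47.0 = 37.0812 km/h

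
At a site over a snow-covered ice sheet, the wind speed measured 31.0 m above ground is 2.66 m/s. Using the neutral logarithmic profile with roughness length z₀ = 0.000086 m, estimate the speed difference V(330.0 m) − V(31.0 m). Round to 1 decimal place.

Log law: V₂ = V₁ · ln(z₂/z₀)/ln(z₁/z₀) = 2.66 × 15.1603/12.7952 = 3.1517 m/s
ΔV = 3.1517 − 2.66 = 0.4917 m/s

0.5 m/s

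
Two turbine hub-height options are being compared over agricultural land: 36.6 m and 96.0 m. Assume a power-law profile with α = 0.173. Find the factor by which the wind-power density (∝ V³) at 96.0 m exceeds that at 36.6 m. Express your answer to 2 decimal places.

Speed ratio: V_B/V_A = (z_B/z_A)^α = (96.0/36.6)^0.173 = (2.6230)^0.173 = 1.18155
Power-density ratio: P_B/P_A = (V_B/V_A)³ = (1.18155)³ = 1.64950

1.65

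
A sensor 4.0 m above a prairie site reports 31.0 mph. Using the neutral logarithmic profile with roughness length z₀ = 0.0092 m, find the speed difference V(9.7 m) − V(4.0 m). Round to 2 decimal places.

4.52 mph

Log law: V₂ = V₁ · ln(z₂/z₀)/ln(z₁/z₀) = 31.0 × 6.9607/6.0748 = 35.5204 mph
ΔV = 35.5204 − 31.0 = 4.5204 mph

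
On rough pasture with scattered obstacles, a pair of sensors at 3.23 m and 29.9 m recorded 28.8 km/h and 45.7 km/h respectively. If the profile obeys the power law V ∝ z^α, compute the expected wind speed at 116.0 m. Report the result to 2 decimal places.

First find α: α = ln(V₂/V₁)/ln(z₂/z₁) = ln(45.7/28.8)/ln(29.9/3.23) = 0.46172/2.22538 = 0.2075
Extrapolate from 29.9 m to 116.0 m: V₃ = 45.7 × (116.0/29.9)^0.2075 = 45.7 × 1.3248 = 60.5450 km/h

60.54 km/h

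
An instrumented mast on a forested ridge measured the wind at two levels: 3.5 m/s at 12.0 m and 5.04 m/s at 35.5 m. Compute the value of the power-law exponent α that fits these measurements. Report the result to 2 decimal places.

Power law: V₂/V₁ = (z₂/z₁)^α ⇒ α = ln(V₂/V₁) / ln(z₂/z₁)
α = ln(5.04/3.5) / ln(35.5/12.0) = ln(1.4400) / ln(2.9583)
  = 0.36464 / 1.08463 = 0.33619

α ≈ 0.34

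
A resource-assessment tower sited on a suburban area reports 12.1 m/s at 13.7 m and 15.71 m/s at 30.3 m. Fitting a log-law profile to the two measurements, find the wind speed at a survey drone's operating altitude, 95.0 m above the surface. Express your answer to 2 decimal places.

20.91 m/s

Log law: V ∝ ln(z/z₀). From the pair, with r = V₁/V₂ = 0.77021,
ln z₀ = (ln z₁ − r·ln z₂)/(1 − r) = (2.6174 − 0.77021×3.4111)/0.22979 = -0.0431 → z₀ = 0.9578 m
V₃ = V₁ · ln(z₃/z₀)/ln(z₁/z₀) = 12.1 × 4.5970/2.6605 = 20.9072 m/s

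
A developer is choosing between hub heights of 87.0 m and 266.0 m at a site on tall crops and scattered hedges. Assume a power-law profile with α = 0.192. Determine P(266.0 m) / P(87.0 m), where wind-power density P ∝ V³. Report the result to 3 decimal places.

1.904

Speed ratio: V_B/V_A = (z_B/z_A)^α = (266.0/87.0)^0.192 = (3.0575)^0.192 = 1.23934
Power-density ratio: P_B/P_A = (V_B/V_A)³ = (1.23934)³ = 1.90357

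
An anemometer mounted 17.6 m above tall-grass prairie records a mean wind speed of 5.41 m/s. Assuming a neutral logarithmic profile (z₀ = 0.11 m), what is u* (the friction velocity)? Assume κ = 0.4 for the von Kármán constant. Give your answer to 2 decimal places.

Log law: V(z) = (u*/κ) · ln(z/z₀) ⇒ u* = κ · V / ln(z/z₀)
u* = 0.4 × 5.41 / ln(17.6/0.11) = 0.4 × 5.41 / 5.0752
   = 2.1640 / 5.0752 = 0.4264 m/s

u* ≈ 0.43 m/s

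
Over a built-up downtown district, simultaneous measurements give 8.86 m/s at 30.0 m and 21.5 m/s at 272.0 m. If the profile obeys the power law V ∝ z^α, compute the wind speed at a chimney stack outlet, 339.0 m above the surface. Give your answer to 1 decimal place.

23.5 m/s

First find α: α = ln(V₂/V₁)/ln(z₂/z₁) = ln(21.5/8.86)/ln(272.0/30.0) = 0.88651/2.20460 = 0.4021
Extrapolate from 272.0 m to 339.0 m: V₃ = 21.5 × (339.0/272.0)^0.4021 = 21.5 × 1.0926 = 23.4905 m/s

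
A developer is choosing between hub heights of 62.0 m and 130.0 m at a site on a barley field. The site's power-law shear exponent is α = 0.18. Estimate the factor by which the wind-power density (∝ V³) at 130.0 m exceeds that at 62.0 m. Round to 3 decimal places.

Speed ratio: V_B/V_A = (z_B/z_A)^α = (130.0/62.0)^0.18 = (2.0968)^0.18 = 1.14256
Power-density ratio: P_B/P_A = (V_B/V_A)³ = (1.14256)³ = 1.49155

1.492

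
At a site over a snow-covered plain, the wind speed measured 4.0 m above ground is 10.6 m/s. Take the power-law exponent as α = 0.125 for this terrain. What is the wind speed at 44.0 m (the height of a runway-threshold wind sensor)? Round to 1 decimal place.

14.3 m/s

Power-law profile: V₂ = V₁ · (z₂/z₁)^α
V₂ = 10.6 × (44.0/4.0)^0.125 = 10.6 × (11.0000)^0.125
    = 10.6 × 1.3495 = 14.3047 m/s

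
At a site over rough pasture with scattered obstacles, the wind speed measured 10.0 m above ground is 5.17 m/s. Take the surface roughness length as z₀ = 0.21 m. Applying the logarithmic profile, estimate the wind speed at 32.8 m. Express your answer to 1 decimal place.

Log law: V(z) ∝ ln(z/z₀), so V₂/V₁ = ln(z₂/z₀) / ln(z₁/z₀).
ln(32.8/0.21) = 5.0511, ln(10.0/0.21) = 3.8632
V₂ = 5.17 × 5.0511/3.8632 = 5.17 × 1.3075 = 6.7596 m/s

6.8 m/s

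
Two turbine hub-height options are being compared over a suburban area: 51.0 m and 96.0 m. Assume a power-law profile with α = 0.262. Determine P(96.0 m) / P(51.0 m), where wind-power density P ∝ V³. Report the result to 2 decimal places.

Speed ratio: V_B/V_A = (z_B/z_A)^α = (96.0/51.0)^0.262 = (1.8824)^0.262 = 1.18024
Power-density ratio: P_B/P_A = (V_B/V_A)³ = (1.18024)³ = 1.64405

1.64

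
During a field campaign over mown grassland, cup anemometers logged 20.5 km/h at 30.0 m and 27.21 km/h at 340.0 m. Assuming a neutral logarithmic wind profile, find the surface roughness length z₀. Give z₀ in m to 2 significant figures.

z₀ ≈ 0.018 m

Log law: V(z) ∝ ln(z/z₀). With r = V₁/V₂ = 20.5/27.21 = 0.75340,
r · ln(z₂/z₀) = ln(z₁/z₀) ⇒ ln z₀ = (ln z₁ − r·ln z₂)/(1 − r)
ln z₀ = (3.40120 − 0.75340×5.82895) / 0.24660 = -4.0159
z₀ = exp(-4.0159) = 0.01803 m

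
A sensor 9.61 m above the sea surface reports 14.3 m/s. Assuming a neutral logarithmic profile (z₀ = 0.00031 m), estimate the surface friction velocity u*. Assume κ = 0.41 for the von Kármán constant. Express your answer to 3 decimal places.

u* ≈ 0.567 m/s

Log law: V(z) = (u*/κ) · ln(z/z₀) ⇒ u* = κ · V / ln(z/z₀)
u* = 0.41 × 14.3 / ln(9.61/0.00031) = 0.41 × 14.3 / 10.3417
   = 5.8630 / 10.3417 = 0.5669 m/s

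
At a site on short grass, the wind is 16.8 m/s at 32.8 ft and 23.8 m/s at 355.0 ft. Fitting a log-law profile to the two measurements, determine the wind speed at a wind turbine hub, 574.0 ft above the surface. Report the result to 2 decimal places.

25.21 m/s

Log law: V ∝ ln(z/z₀). From the pair, with r = V₁/V₂ = 0.70588,
ln z₀ = (ln z₁ − r·ln z₂)/(1 − r) = (3.4904 − 0.70588×5.8721)/0.29412 = -2.2256 → z₀ = 0.1080 ft
V₃ = V₁ · ln(z₃/z₀)/ln(z₁/z₀) = 16.8 × 8.5783/5.7161 = 25.2123 m/s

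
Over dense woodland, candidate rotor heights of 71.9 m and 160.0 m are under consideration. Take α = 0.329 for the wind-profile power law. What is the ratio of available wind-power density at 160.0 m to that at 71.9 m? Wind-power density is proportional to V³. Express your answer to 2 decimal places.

Speed ratio: V_B/V_A = (z_B/z_A)^α = (160.0/71.9)^0.329 = (2.2253)^0.329 = 1.30104
Power-density ratio: P_B/P_A = (V_B/V_A)³ = (1.30104)³ = 2.20229

2.20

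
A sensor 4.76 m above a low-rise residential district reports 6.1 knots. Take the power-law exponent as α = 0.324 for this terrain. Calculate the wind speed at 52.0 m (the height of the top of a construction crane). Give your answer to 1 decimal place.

Power-law profile: V₂ = V₁ · (z₂/z₁)^α
V₂ = 6.1 × (52.0/4.76)^0.324 = 6.1 × (10.9244)^0.324
    = 6.1 × 2.1699 = 13.2364 knots

13.2 knots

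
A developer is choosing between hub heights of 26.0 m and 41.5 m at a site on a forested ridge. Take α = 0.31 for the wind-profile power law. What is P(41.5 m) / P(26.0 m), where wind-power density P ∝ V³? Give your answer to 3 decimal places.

Speed ratio: V_B/V_A = (z_B/z_A)^α = (41.5/26.0)^0.31 = (1.5962)^0.31 = 1.15599
Power-density ratio: P_B/P_A = (V_B/V_A)³ = (1.15599)³ = 1.54475

1.545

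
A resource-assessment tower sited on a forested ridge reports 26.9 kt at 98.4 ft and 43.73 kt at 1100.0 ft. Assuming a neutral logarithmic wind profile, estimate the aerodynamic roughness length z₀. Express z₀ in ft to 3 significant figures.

z₀ ≈ 2.08 ft

Log law: V(z) ∝ ln(z/z₀). With r = V₁/V₂ = 26.9/43.73 = 0.61514,
r · ln(z₂/z₀) = ln(z₁/z₀) ⇒ ln z₀ = (ln z₁ − r·ln z₂)/(1 − r)
ln z₀ = (4.58904 − 0.61514×7.00307) / 0.38486 = 0.7306
z₀ = exp(0.7306) = 2.076 ft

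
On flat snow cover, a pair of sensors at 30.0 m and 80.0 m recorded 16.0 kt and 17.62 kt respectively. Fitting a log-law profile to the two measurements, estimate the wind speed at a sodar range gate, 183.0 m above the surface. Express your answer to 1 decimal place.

19.0 kt

Log law: V ∝ ln(z/z₀). From the pair, with r = V₁/V₂ = 0.90806,
ln z₀ = (ln z₁ − r·ln z₂)/(1 − r) = (3.4012 − 0.90806×4.3820)/0.09194 = -6.2860 → z₀ = 0.001862 m
V₃ = V₁ · ln(z₃/z₀)/ln(z₁/z₀) = 16.0 × 11.4955/9.6872 = 18.9867 kt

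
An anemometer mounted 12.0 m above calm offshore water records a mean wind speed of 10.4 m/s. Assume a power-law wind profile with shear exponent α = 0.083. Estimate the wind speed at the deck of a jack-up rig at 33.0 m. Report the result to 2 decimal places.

11.31 m/s

Power-law profile: V₂ = V₁ · (z₂/z₁)^α
V₂ = 10.4 × (33.0/12.0)^0.083 = 10.4 × (2.7500)^0.083
    = 10.4 × 1.0876 = 11.3109 m/s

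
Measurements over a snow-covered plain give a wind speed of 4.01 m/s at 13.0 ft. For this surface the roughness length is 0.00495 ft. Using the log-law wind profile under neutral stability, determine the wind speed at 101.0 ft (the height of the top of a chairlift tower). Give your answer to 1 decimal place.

Log law: V(z) ∝ ln(z/z₀), so V₂/V₁ = ln(z₂/z₀) / ln(z₁/z₀).
ln(101.0/0.00495) = 9.9235, ln(13.0/0.00495) = 7.8733
V₂ = 4.01 × 9.9235/7.8733 = 4.01 × 1.2604 = 5.0542 m/s

5.1 m/s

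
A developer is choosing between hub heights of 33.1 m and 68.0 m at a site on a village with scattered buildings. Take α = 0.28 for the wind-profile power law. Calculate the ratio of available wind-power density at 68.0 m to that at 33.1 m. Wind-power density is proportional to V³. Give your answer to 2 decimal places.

Speed ratio: V_B/V_A = (z_B/z_A)^α = (68.0/33.1)^0.28 = (2.0544)^0.28 = 1.22335
Power-density ratio: P_B/P_A = (V_B/V_A)³ = (1.22335)³ = 1.83085

1.83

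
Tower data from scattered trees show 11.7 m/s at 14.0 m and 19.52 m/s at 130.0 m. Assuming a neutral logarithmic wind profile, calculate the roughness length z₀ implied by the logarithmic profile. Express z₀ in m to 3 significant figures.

z₀ ≈ 0.499 m

Log law: V(z) ∝ ln(z/z₀). With r = V₁/V₂ = 11.7/19.52 = 0.59939,
r · ln(z₂/z₀) = ln(z₁/z₀) ⇒ ln z₀ = (ln z₁ − r·ln z₂)/(1 − r)
ln z₀ = (2.63906 − 0.59939×4.86753) / 0.40061 = -0.6951
z₀ = exp(-0.6951) = 0.4990 m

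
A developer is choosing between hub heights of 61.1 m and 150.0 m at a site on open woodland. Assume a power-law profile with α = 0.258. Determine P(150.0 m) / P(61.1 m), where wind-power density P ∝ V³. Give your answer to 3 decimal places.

2.004

Speed ratio: V_B/V_A = (z_B/z_A)^α = (150.0/61.1)^0.258 = (2.4550)^0.258 = 1.26076
Power-density ratio: P_B/P_A = (V_B/V_A)³ = (1.26076)³ = 2.00400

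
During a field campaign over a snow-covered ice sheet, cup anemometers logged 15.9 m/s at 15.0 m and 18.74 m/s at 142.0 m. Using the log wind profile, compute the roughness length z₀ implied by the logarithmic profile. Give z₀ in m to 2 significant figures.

z₀ ≈ 0.000051 m

Log law: V(z) ∝ ln(z/z₀). With r = V₁/V₂ = 15.9/18.74 = 0.84845,
r · ln(z₂/z₀) = ln(z₁/z₀) ⇒ ln z₀ = (ln z₁ − r·ln z₂)/(1 − r)
ln z₀ = (2.70805 − 0.84845×4.95583) / 0.15155 = -9.8763
z₀ = exp(-9.8763) = 0.00005138 m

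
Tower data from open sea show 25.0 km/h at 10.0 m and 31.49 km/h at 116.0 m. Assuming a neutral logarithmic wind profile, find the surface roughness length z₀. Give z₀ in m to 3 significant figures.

z₀ ≈ 0.000794 m

Log law: V(z) ∝ ln(z/z₀). With r = V₁/V₂ = 25.0/31.49 = 0.79390,
r · ln(z₂/z₀) = ln(z₁/z₀) ⇒ ln z₀ = (ln z₁ − r·ln z₂)/(1 − r)
ln z₀ = (2.30259 − 0.79390×4.75359) / 0.20610 = -7.1389
z₀ = exp(-7.1389) = 0.0007936 m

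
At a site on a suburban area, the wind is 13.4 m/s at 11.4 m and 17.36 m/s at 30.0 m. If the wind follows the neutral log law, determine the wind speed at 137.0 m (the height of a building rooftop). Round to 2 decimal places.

Log law: V ∝ ln(z/z₀). From the pair, with r = V₁/V₂ = 0.77189,
ln z₀ = (ln z₁ − r·ln z₂)/(1 − r) = (2.4336 − 0.77189×3.4012)/0.22811 = -0.8405 → z₀ = 0.4315 m
V₃ = V₁ · ln(z₃/z₀)/ln(z₁/z₀) = 13.4 × 5.7605/3.2741 = 23.5759 m/s

23.58 m/s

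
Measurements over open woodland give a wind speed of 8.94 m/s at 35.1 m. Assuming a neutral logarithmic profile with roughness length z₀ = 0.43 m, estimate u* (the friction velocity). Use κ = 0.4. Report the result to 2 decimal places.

Log law: V(z) = (u*/κ) · ln(z/z₀) ⇒ u* = κ · V / ln(z/z₀)
u* = 0.4 × 8.94 / ln(35.1/0.43) = 0.4 × 8.94 / 4.4022
   = 3.5760 / 4.4022 = 0.8123 m/s

u* ≈ 0.81 m/s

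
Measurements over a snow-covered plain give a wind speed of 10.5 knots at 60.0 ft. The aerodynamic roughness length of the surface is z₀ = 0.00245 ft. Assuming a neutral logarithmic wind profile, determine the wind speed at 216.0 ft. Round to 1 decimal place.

11.8 knots

Log law: V(z) ∝ ln(z/z₀), so V₂/V₁ = ln(z₂/z₀) / ln(z₁/z₀).
ln(216.0/0.00245) = 11.3869, ln(60.0/0.00245) = 10.1060
V₂ = 10.5 × 11.3869/10.1060 = 10.5 × 1.1267 = 11.8309 knots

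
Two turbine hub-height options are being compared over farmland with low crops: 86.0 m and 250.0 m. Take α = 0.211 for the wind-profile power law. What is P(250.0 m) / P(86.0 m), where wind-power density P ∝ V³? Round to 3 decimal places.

1.965

Speed ratio: V_B/V_A = (z_B/z_A)^α = (250.0/86.0)^0.211 = (2.9070)^0.211 = 1.25252
Power-density ratio: P_B/P_A = (V_B/V_A)³ = (1.25252)³ = 1.96498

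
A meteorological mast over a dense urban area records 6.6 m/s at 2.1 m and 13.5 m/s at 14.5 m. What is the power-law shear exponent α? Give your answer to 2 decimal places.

α ≈ 0.37

Power law: V₂/V₁ = (z₂/z₁)^α ⇒ α = ln(V₂/V₁) / ln(z₂/z₁)
α = ln(13.5/6.6) / ln(14.5/2.1) = ln(2.0455) / ln(6.9048)
  = 0.71562 / 1.93221 = 0.37036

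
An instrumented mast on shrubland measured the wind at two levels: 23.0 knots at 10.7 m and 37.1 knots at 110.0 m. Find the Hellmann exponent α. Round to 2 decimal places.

Power law: V₂/V₁ = (z₂/z₁)^α ⇒ α = ln(V₂/V₁) / ln(z₂/z₁)
α = ln(37.1/23.0) / ln(110.0/10.7) = ln(1.6130) / ln(10.2804)
  = 0.47812 / 2.33024 = 0.20518

α ≈ 0.21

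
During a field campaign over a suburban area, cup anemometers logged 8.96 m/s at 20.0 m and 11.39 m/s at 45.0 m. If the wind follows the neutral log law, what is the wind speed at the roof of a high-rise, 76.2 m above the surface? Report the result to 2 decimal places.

12.97 m/s

Log law: V ∝ ln(z/z₀). From the pair, with r = V₁/V₂ = 0.78665,
ln z₀ = (ln z₁ − r·ln z₂)/(1 − r) = (2.9957 − 0.78665×3.8067)/0.21335 = 0.0056 → z₀ = 1.006 m
V₃ = V₁ · ln(z₃/z₀)/ln(z₁/z₀) = 8.96 × 4.3277/2.9901 = 12.9683 m/s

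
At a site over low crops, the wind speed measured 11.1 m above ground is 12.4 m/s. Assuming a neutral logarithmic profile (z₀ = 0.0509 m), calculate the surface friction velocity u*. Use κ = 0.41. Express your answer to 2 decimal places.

u* ≈ 0.94 m/s

Log law: V(z) = (u*/κ) · ln(z/z₀) ⇒ u* = κ · V / ln(z/z₀)
u* = 0.41 × 12.4 / ln(11.1/0.0509) = 0.41 × 12.4 / 5.3848
   = 5.0840 / 5.3848 = 0.9441 m/s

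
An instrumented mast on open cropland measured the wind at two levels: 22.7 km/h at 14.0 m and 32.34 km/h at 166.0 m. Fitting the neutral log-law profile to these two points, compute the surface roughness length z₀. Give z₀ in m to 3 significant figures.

Log law: V(z) ∝ ln(z/z₀). With r = V₁/V₂ = 22.7/32.34 = 0.70192,
r · ln(z₂/z₀) = ln(z₁/z₀) ⇒ ln z₀ = (ln z₁ − r·ln z₂)/(1 − r)
ln z₀ = (2.63906 − 0.70192×5.11199) / 0.29808 = -3.1841
z₀ = exp(-3.1841) = 0.04141 m

z₀ ≈ 0.0414 m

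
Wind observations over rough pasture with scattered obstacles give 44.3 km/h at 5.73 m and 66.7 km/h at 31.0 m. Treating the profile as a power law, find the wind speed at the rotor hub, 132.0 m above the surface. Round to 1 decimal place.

94.8 km/h

First find α: α = ln(V₂/V₁)/ln(z₂/z₁) = ln(66.7/44.3)/ln(31.0/5.73) = 0.40922/1.68827 = 0.2424
Extrapolate from 31.0 m to 132.0 m: V₃ = 66.7 × (132.0/31.0)^0.2424 = 66.7 × 1.4207 = 94.7634 km/h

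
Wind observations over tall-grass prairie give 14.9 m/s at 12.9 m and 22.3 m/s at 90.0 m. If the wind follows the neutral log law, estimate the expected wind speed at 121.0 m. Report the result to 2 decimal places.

23.43 m/s

Log law: V ∝ ln(z/z₀). From the pair, with r = V₁/V₂ = 0.66816,
ln z₀ = (ln z₁ − r·ln z₂)/(1 − r) = (2.5572 − 0.66816×4.4998)/0.33184 = -1.3542 → z₀ = 0.2582 m
V₃ = V₁ · ln(z₃/z₀)/ln(z₁/z₀) = 14.9 × 6.1500/3.9114 = 23.4275 m/s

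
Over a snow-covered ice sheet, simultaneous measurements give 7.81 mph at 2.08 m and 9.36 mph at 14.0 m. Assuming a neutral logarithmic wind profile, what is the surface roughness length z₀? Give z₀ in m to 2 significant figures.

Log law: V(z) ∝ ln(z/z₀). With r = V₁/V₂ = 7.81/9.36 = 0.83440,
r · ln(z₂/z₀) = ln(z₁/z₀) ⇒ ln z₀ = (ln z₁ − r·ln z₂)/(1 − r)
ln z₀ = (0.73237 − 0.83440×2.63906) / 0.16560 = -8.8749
z₀ = exp(-8.8749) = 0.0001399 m

z₀ ≈ 0.00014 m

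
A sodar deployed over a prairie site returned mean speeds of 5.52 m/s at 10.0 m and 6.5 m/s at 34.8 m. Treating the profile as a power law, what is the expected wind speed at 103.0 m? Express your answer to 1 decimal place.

First find α: α = ln(V₂/V₁)/ln(z₂/z₁) = ln(6.5/5.52)/ln(34.8/10.0) = 0.16342/1.24703 = 0.1311
Extrapolate from 34.8 m to 103.0 m: V₃ = 6.5 × (103.0/34.8)^0.1311 = 6.5 × 1.1528 = 7.4933 m/s

7.5 m/s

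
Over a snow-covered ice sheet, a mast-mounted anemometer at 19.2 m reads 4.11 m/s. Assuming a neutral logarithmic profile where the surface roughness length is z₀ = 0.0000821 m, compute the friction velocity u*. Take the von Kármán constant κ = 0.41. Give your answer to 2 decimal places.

Log law: V(z) = (u*/κ) · ln(z/z₀) ⇒ u* = κ · V / ln(z/z₀)
u* = 0.41 × 4.11 / ln(19.2/0.0000821) = 0.41 × 4.11 / 12.3625
   = 1.6851 / 12.3625 = 0.1363 m/s

u* ≈ 0.14 m/s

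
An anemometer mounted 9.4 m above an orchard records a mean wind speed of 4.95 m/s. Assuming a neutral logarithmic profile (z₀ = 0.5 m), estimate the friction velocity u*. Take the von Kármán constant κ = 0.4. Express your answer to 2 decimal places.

Log law: V(z) = (u*/κ) · ln(z/z₀) ⇒ u* = κ · V / ln(z/z₀)
u* = 0.4 × 4.95 / ln(9.4/0.5) = 0.4 × 4.95 / 2.9339
   = 1.9800 / 2.9339 = 0.6749 m/s

u* ≈ 0.67 m/s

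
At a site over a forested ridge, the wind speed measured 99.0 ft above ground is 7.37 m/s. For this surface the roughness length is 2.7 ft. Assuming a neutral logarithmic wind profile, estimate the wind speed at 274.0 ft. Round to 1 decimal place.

9.5 m/s

Log law: V(z) ∝ ln(z/z₀), so V₂/V₁ = ln(z₂/z₀) / ln(z₁/z₀).
ln(274.0/2.7) = 4.6199, ln(99.0/2.7) = 3.6019
V₂ = 7.37 × 4.6199/3.6019 = 7.37 × 1.2826 = 9.4530 m/s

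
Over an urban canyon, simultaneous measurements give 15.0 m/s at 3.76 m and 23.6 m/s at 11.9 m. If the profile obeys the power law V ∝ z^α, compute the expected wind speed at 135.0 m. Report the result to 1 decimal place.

First find α: α = ln(V₂/V₁)/ln(z₂/z₁) = ln(23.6/15.0)/ln(11.9/3.76) = 0.45320/1.15212 = 0.3934
Extrapolate from 11.9 m to 135.0 m: V₃ = 23.6 × (135.0/11.9)^0.3934 = 23.6 × 2.5996 = 61.3510 m/s

61.4 m/s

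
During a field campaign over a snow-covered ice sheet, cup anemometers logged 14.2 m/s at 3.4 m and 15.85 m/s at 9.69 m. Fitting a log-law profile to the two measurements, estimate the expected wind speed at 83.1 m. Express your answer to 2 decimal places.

19.24 m/s

Log law: V ∝ ln(z/z₀). From the pair, with r = V₁/V₂ = 0.89590,
ln z₀ = (ln z₁ − r·ln z₂)/(1 − r) = (1.2238 − 0.89590×2.2711)/0.10410 = -7.7895 → z₀ = 0.0004141 m
V₃ = V₁ · ln(z₃/z₀)/ln(z₁/z₀) = 14.2 × 12.2096/9.0133 = 19.2356 m/s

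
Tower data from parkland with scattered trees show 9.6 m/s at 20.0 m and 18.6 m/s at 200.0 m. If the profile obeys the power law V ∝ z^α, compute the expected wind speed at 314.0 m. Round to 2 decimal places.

21.17 m/s

First find α: α = ln(V₂/V₁)/ln(z₂/z₁) = ln(18.6/9.6)/ln(200.0/20.0) = 0.66140/2.30259 = 0.2872
Extrapolate from 200.0 m to 314.0 m: V₃ = 18.6 × (314.0/200.0)^0.2872 = 18.6 × 1.1383 = 21.1731 m/s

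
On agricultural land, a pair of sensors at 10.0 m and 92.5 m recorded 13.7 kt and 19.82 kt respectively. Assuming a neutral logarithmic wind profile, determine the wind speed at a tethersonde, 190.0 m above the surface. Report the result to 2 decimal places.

21.80 kt

Log law: V ∝ ln(z/z₀). From the pair, with r = V₁/V₂ = 0.69122,
ln z₀ = (ln z₁ − r·ln z₂)/(1 − r) = (2.3026 − 0.69122×4.5272)/0.30878 = -2.6774 → z₀ = 0.06874 m
V₃ = V₁ · ln(z₃/z₀)/ln(z₁/z₀) = 13.7 × 7.9244/4.9800 = 21.8002 kt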